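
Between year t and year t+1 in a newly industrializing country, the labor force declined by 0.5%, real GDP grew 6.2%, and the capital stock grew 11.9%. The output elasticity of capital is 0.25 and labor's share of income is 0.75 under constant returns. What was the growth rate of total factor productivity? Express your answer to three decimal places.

3.600%

Labor's share = 1 − 0.25 = 0.75.
The capital stock: 0.25 × 11.9 = 2.975 pp.
The labor force: 0.75 × (-0.5) = -0.375 pp.
TFP growth = 6.2 − 2.6 = 3.6%.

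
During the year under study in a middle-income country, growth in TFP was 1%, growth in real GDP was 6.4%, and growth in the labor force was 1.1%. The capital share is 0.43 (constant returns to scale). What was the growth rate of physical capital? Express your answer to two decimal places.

Labor's share = 1 − 0.43 = 0.57.
gY = gA + 0.57×1.1 + 0.43×g.
0.43×g = 6.4 − 1 − 0.627 = 4.773.
g = 4.773 / 0.43 = 11.1%.

Physical capital growth was 11.10%.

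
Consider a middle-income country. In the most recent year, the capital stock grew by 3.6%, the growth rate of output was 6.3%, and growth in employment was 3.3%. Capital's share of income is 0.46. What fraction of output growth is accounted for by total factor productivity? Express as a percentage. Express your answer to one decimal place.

Labor's share = 1 − 0.46 = 0.54.
The capital stock: 0.46 × 3.6 = 1.656 pp.
Employment: 0.54 × 3.3 = 1.782 pp.
TFP growth = 6.3 − 3.438 = 2.862%.
TFP share of growth = 2.862 / 6.3 × 100 = 45.429%.

Total factor productivity accounted for 45.4% of growth.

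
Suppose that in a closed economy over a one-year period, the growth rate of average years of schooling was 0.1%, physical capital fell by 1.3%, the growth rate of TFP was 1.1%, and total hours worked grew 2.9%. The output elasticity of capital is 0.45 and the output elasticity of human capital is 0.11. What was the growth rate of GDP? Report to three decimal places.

GDP growth was 1.802%.

Labor's share = 1 − 0.45 − 0.11 = 0.44.
Physical capital: 0.45 × (-1.3) = -0.585 pp.
Average years of schooling: 0.11 × 0.1 = 0.011 pp.
Total hours worked: 0.44 × 2.9 = 1.276 pp.
Output growth = 1.1 + 0.702 = 1.802%.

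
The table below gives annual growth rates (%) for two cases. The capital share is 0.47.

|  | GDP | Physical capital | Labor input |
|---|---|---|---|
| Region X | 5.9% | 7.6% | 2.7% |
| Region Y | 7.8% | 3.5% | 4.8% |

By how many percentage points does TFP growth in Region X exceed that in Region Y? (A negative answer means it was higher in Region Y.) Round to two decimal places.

Labor's share = 1 − 0.47 = 0.53.
Region X: TFP = 5.9 − 3.572 − 1.431 = 0.897%.
Region Y: TFP = 7.8 − 1.645 − 2.544 = 3.611%.
Difference = 0.897 − (3.611) = -2.714 pp.

-2.71 percentage points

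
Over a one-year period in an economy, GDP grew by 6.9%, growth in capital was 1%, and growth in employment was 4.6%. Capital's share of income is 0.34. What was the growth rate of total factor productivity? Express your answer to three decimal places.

3.524%

Labor's share = 1 − 0.34 = 0.66.
Capital: 0.34 × 1 = 0.34 pp.
Employment: 0.66 × 4.6 = 3.036 pp.
TFP growth = 6.9 − 3.376 = 3.524%.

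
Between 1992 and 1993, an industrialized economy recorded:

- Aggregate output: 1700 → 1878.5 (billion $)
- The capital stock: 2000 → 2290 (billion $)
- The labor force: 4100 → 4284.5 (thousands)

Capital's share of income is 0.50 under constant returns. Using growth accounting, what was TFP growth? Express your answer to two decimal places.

Aggregate output growth = (1878.5 − 1700) / 1700 = 10.5%.
The capital stock growth = (2290 − 2000) / 2000 = 14.5%.
The labor force growth = (4284.5 − 4100) / 4100 = 4.5%.
Labor's share = 1 − 0.5 = 0.5.
The capital stock: 0.5 × 14.5 = 7.25 pp.
The labor force: 0.5 × 4.5 = 2.25 pp.
TFP growth = 10.5 − 9.5 = 1%.

1.00%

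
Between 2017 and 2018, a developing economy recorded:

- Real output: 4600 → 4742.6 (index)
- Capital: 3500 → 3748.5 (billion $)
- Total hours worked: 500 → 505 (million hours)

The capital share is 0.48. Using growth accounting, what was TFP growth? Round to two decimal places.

-0.83%

Real output growth = (4742.6 − 4600) / 4600 = 3.1%.
Capital growth = (3748.5 − 3500) / 3500 = 7.1%.
Total hours worked growth = (505 − 500) / 500 = 1%.
Labor's share = 1 − 0.48 = 0.52.
Capital: 0.48 × 7.1 = 3.408 pp.
Total hours worked: 0.52 × 1 = 0.52 pp.
TFP growth = 3.1 − 3.928 = -0.828%.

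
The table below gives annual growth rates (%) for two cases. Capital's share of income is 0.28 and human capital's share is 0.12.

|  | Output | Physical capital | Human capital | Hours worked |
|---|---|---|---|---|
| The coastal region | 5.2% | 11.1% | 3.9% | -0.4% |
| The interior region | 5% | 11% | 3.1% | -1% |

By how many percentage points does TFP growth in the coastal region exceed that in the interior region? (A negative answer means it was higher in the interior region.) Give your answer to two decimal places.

Labor's share = 1 − 0.28 − 0.12 = 0.6.
The coastal region: TFP = 5.2 − 3.108 − 0.468 + 0.24 = 1.864%.
The interior region: TFP = 5 − 3.08 − 0.372 + 0.6 = 2.148%.
Difference = 1.864 − (2.148) = -0.284 pp.

-0.28 percentage points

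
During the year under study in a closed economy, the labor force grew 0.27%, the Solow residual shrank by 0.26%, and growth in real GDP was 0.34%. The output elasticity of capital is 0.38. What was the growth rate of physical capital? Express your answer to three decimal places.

Labor's share = 1 − 0.38 = 0.62.
gY = gA + 0.62×0.27 + 0.38×g.
0.38×g = 0.34 + 0.26 − 0.1674 = 0.4326.
g = 0.4326 / 0.38 = 1.13842%.

Physical capital grew 1.138%.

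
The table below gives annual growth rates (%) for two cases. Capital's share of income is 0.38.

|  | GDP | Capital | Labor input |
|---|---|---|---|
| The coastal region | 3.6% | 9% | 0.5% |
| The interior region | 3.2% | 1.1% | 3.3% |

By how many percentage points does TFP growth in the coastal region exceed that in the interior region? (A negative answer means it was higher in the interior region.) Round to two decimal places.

-0.87 percentage points

Labor's share = 1 − 0.38 = 0.62.
The coastal region: TFP = 3.6 − 3.42 − 0.31 = -0.13%.
The interior region: TFP = 3.2 − 0.418 − 2.046 = 0.736%.
Difference = -0.13 − (0.736) = -0.866 pp.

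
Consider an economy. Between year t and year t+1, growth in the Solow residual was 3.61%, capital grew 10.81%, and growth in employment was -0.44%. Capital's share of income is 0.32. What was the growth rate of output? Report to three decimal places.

Labor's share = 1 − 0.32 = 0.68.
Capital: 0.32 × 10.81 = 3.4592 pp.
Employment: 0.68 × (-0.44) = -0.2992 pp.
Output growth = 3.61 + 3.16 = 6.77%.

6.770%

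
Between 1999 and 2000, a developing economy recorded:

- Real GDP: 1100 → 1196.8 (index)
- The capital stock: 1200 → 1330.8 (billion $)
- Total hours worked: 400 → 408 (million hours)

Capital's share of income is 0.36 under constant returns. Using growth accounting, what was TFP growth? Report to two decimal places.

3.60%

Real GDP growth = (1196.8 − 1100) / 1100 = 8.8%.
The capital stock growth = (1330.8 − 1200) / 1200 = 10.9%.
Total hours worked growth = (408 − 400) / 400 = 2%.
Labor's share = 1 − 0.36 = 0.64.
The capital stock: 0.36 × 10.9 = 3.924 pp.
Total hours worked: 0.64 × 2 = 1.28 pp.
TFP growth = 8.8 − 5.204 = 3.596%.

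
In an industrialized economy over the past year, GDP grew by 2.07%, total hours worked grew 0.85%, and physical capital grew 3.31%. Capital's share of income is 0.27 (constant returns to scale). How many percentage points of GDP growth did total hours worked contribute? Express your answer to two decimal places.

Labor's share = 1 − 0.27 = 0.73.
Contribution = share × growth = 0.73 × 0.85 = 0.6205 pp.

0.62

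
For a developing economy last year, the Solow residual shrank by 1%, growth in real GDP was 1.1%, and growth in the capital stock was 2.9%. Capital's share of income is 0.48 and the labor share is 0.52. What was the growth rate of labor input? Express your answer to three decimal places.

Labor input growth was 1.362%.

Labor's share = 1 − 0.48 = 0.52.
gY = gA + 0.48×2.9 + 0.52×g.
0.52×g = 1.1 + 1 − 1.392 = 0.708.
g = 0.708 / 0.52 = 1.36154%.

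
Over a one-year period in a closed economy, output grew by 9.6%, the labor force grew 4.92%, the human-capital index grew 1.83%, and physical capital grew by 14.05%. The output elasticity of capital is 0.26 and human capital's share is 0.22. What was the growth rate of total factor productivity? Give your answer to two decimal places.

Labor's share = 1 − 0.26 − 0.22 = 0.52.
Physical capital: 0.26 × 14.05 = 3.653 pp.
The human-capital index: 0.22 × 1.83 = 0.4026 pp.
The labor force: 0.52 × 4.92 = 2.5584 pp.
TFP growth = 9.6 − 6.614 = 2.986%.

2.99%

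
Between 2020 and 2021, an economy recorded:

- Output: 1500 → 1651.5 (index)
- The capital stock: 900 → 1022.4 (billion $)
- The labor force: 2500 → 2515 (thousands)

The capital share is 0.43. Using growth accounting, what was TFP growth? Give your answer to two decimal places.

3.91%

Output growth = (1651.5 − 1500) / 1500 = 10.1%.
The capital stock growth = (1022.4 − 900) / 900 = 13.6%.
The labor force growth = (2515 − 2500) / 2500 = 0.6%.
Labor's share = 1 − 0.43 = 0.57.
The capital stock: 0.43 × 13.6 = 5.848 pp.
The labor force: 0.57 × 0.6 = 0.342 pp.
TFP growth = 10.1 − 6.19 = 3.91%.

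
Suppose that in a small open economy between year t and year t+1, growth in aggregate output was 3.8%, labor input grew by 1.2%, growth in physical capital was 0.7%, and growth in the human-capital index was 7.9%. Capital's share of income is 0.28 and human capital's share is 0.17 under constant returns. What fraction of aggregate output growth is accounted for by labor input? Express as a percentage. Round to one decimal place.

17.4%

Labor's share = 1 − 0.28 − 0.17 = 0.55.
Labor input contributed 0.55 × 1.2 = 0.66 pp.
Share of growth = 0.66 / 3.8 × 100 = 17.368%.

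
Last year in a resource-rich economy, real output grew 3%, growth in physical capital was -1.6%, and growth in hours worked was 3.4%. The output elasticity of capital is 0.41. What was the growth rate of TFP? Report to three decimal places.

TFP growth was 1.650%.

Labor's share = 1 − 0.41 = 0.59.
Physical capital: 0.41 × (-1.6) = -0.656 pp.
Hours worked: 0.59 × 3.4 = 2.006 pp.
TFP growth = 3 − 1.35 = 1.65%.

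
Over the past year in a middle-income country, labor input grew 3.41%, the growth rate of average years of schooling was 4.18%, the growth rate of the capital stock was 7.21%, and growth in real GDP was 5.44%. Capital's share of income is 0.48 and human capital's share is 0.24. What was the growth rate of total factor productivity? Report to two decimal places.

Total factor productivity grew 0.02%.

Labor's share = 1 − 0.48 − 0.24 = 0.28.
The capital stock: 0.48 × 7.21 = 3.4608 pp.
Average years of schooling: 0.24 × 4.18 = 1.0032 pp.
Labor input: 0.28 × 3.41 = 0.9548 pp.
TFP growth = 5.44 − 5.4188 = 0.0212%.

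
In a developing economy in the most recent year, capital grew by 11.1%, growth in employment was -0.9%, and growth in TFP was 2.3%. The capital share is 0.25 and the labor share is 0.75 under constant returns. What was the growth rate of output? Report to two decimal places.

Labor's share = 1 − 0.25 = 0.75.
Capital: 0.25 × 11.1 = 2.775 pp.
Employment: 0.75 × (-0.9) = -0.675 pp.
Output growth = 2.3 + 2.1 = 4.4%.

Output growth was 4.40%.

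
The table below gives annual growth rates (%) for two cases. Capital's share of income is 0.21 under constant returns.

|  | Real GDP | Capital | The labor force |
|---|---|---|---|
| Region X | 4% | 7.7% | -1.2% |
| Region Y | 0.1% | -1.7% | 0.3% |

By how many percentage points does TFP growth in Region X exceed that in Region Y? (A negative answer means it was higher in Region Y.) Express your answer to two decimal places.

3.11 percentage points

Labor's share = 1 − 0.21 = 0.79.
Region X: TFP = 4 − 1.617 + 0.948 = 3.331%.
Region Y: TFP = 0.1 + 0.357 − 0.237 = 0.22%.
Difference = 3.331 − (0.22) = 3.111 pp.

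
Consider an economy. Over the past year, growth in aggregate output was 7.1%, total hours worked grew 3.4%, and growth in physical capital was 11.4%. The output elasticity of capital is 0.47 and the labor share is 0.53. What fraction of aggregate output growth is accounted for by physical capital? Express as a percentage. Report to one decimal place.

Physical capital contributed 0.47 × 11.4 = 5.358 pp.
Share of growth = 5.358 / 7.1 × 100 = 75.465%.

Physical capital accounted for 75.5% of growth.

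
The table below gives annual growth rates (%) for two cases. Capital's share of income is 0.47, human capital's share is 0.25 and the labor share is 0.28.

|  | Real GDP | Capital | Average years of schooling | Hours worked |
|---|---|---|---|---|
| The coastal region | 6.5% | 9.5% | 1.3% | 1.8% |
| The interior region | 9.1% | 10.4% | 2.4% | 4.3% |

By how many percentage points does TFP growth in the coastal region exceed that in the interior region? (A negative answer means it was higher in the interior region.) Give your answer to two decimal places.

-1.20 percentage points

Labor's share = 1 − 0.47 − 0.25 = 0.28.
The coastal region: TFP = 6.5 − 4.465 − 0.325 − 0.504 = 1.206%.
The interior region: TFP = 9.1 − 4.888 − 0.6 − 1.204 = 2.408%.
Difference = 1.206 − (2.408) = -1.202 pp.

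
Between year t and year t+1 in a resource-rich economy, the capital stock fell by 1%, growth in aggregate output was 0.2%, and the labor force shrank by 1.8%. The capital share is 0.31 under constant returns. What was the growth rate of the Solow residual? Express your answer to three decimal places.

Labor's share = 1 − 0.31 = 0.69.
The capital stock: 0.31 × (-1) = -0.31 pp.
The labor force: 0.69 × (-1.8) = -1.242 pp.
TFP growth = 0.2 + 1.552 = 1.752%.

1.752%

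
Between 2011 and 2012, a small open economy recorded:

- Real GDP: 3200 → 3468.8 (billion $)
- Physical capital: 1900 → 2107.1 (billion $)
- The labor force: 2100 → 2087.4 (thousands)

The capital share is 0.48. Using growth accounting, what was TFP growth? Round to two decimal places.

Real GDP growth = (3468.8 − 3200) / 3200 = 8.4%.
Physical capital growth = (2107.1 − 1900) / 1900 = 10.9%.
The labor force growth = (2087.4 − 2100) / 2100 = -0.6%.
Labor's share = 1 − 0.48 = 0.52.
Physical capital: 0.48 × 10.9 = 5.232 pp.
The labor force: 0.52 × (-0.6) = -0.312 pp.
TFP growth = 8.4 − 4.92 = 3.48%.

TFP growth was 3.48%.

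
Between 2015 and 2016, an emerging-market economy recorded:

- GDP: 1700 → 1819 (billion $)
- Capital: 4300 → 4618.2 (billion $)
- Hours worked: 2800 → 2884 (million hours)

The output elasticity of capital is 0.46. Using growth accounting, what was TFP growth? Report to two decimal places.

TFP grew 1.98%.

GDP growth = (1819 − 1700) / 1700 = 7%.
Capital growth = (4618.2 − 4300) / 4300 = 7.4%.
Hours worked growth = (2884 − 2800) / 2800 = 3%.
Labor's share = 1 − 0.46 = 0.54.
Capital: 0.46 × 7.4 = 3.404 pp.
Hours worked: 0.54 × 3 = 1.62 pp.
TFP growth = 7 − 5.024 = 1.976%.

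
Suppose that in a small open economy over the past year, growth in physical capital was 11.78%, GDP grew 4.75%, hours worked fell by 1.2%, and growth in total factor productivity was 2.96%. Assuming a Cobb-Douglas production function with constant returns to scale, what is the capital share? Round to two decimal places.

0.23

gY = gA + α·gK + (1−α)·gL, so gY − gA − gL = α(gK − gL).
4.75 − 2.96 + 1.2 = α × (11.78 − (-1.2)).
2.99 = 12.98 α, so α = 0.2304.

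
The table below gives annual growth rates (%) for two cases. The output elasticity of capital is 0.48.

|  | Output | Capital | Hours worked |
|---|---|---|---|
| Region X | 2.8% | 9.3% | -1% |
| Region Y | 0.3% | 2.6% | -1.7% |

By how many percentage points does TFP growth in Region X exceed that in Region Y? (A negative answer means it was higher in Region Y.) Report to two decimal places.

-1.08 percentage points

Labor's share = 1 − 0.48 = 0.52.
Region X: TFP = 2.8 − 4.464 + 0.52 = -1.144%.
Region Y: TFP = 0.3 − 1.248 + 0.884 = -0.064%.
Difference = -1.144 − (-0.064) = -1.08 pp.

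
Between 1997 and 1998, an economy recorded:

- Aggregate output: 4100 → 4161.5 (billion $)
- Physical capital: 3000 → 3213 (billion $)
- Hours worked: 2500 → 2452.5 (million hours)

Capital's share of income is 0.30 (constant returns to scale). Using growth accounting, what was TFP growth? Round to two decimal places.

0.70%

Aggregate output growth = (4161.5 − 4100) / 4100 = 1.5%.
Physical capital growth = (3213 − 3000) / 3000 = 7.1%.
Hours worked growth = (2452.5 − 2500) / 2500 = -1.9%.
Labor's share = 1 − 0.3 = 0.7.
Physical capital: 0.3 × 7.1 = 2.13 pp.
Hours worked: 0.7 × (-1.9) = -1.33 pp.
TFP growth = 1.5 − 0.8 = 0.7%.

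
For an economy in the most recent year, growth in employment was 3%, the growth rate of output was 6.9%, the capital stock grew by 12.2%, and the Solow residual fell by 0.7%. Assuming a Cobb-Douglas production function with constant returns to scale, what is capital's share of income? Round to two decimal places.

gY = gA + α·gK + (1−α)·gL, so gY − gA − gL = α(gK − gL).
6.9 + 0.7 − 3 = α × (12.2 − 3).
4.6 = 9.2 α, so α = 0.5.

Capital's share of income is 0.50.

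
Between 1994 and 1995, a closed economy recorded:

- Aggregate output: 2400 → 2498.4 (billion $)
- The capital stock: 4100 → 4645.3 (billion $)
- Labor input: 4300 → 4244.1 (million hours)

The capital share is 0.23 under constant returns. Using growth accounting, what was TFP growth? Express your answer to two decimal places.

Aggregate output growth = (2498.4 − 2400) / 2400 = 4.1%.
The capital stock growth = (4645.3 − 4100) / 4100 = 13.3%.
Labor input growth = (4244.1 − 4300) / 4300 = -1.3%.
Labor's share = 1 − 0.23 = 0.77.
The capital stock: 0.23 × 13.3 = 3.059 pp.
Labor input: 0.77 × (-1.3) = -1.001 pp.
TFP growth = 4.1 − 2.058 = 2.042%.

2.04%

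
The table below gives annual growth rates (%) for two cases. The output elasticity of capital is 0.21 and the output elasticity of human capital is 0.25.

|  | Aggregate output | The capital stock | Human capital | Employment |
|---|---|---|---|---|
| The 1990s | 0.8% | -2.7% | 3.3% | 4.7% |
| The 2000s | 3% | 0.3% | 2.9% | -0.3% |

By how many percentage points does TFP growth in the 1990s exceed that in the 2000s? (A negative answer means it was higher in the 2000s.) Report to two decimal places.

Labor's share = 1 − 0.21 − 0.25 = 0.54.
The 1990s: TFP = 0.8 + 0.567 − 0.825 − 2.538 = -1.996%.
The 2000s: TFP = 3 − 0.063 − 0.725 + 0.162 = 2.374%.
Difference = -1.996 − (2.374) = -4.37 pp.

-4.37 percentage points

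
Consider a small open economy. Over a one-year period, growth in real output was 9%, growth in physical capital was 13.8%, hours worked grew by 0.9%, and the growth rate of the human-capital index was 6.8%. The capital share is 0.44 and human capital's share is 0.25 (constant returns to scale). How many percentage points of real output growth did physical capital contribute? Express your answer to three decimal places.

Contribution = share × growth = 0.44 × 13.8 = 6.072 pp.

6.072 percentage points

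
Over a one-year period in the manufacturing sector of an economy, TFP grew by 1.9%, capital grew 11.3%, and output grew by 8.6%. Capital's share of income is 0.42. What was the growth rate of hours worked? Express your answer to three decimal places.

Labor's share = 1 − 0.42 = 0.58.
gY = gA + 0.42×11.3 + 0.58×g.
0.58×g = 8.6 − 1.9 − 4.746 = 1.954.
g = 1.954 / 0.58 = 3.36897%.

3.369%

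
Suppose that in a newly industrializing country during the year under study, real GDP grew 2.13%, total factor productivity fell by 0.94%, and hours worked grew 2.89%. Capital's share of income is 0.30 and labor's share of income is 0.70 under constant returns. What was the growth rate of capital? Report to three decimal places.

Capital growth was 3.490%.

Labor's share = 1 − 0.3 = 0.7.
gY = gA + 0.7×2.89 + 0.3×g.
0.3×g = 2.13 + 0.94 − 2.023 = 1.047.
g = 1.047 / 0.3 = 3.49%.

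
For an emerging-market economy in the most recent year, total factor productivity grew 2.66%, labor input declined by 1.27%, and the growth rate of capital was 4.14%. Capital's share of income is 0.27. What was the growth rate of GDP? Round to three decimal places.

Labor's share = 1 − 0.27 = 0.73.
Capital: 0.27 × 4.14 = 1.1178 pp.
Labor input: 0.73 × (-1.27) = -0.9271 pp.
Output growth = 2.66 + 0.1907 = 2.8507%.

2.851%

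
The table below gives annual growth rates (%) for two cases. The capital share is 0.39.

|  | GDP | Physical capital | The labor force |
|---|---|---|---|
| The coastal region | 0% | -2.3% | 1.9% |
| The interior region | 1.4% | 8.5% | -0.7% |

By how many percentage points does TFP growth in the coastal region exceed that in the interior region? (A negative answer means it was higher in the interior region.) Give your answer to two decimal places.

Labor's share = 1 − 0.39 = 0.61.
The coastal region: TFP = 0 + 0.897 − 1.159 = -0.262%.
The interior region: TFP = 1.4 − 3.315 + 0.427 = -1.488%.
Difference = -0.262 − (-1.488) = 1.226 pp.

1.23 percentage points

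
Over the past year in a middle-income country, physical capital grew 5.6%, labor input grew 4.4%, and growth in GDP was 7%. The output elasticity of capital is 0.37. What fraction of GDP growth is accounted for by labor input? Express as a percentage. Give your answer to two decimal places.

Labor input accounted for 39.60% of growth.

Labor's share = 1 − 0.37 = 0.63.
Labor input contributed 0.63 × 4.4 = 2.772 pp.
Share of growth = 2.772 / 7 × 100 = 39.6%.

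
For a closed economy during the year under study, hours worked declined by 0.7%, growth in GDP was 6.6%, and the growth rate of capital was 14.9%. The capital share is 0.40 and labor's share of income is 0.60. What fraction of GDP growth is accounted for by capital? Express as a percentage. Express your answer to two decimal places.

Capital accounted for 90.30% of growth.

Capital contributed 0.4 × 14.9 = 5.96 pp.
Share of growth = 5.96 / 6.6 × 100 = 90.303%.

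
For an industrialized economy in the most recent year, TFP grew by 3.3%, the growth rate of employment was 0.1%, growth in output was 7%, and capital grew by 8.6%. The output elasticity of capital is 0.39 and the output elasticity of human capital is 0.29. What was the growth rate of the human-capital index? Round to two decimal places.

Labor's share = 1 − 0.39 − 0.29 = 0.32.
gY = gA + 0.39×8.6 + 0.32×0.1 + 0.29×g.
0.29×g = 7 − 3.3 − 3.386 = 0.314.
g = 0.314 / 0.29 = 1.0828%.

The human-capital index grew 1.08%.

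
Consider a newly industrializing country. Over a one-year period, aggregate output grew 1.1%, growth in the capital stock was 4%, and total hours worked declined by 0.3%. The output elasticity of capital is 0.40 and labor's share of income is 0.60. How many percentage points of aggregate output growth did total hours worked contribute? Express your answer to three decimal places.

-0.180

Labor's share = 1 − 0.4 = 0.6.
Contribution = share × growth = 0.6 × (-0.3) = -0.18 pp.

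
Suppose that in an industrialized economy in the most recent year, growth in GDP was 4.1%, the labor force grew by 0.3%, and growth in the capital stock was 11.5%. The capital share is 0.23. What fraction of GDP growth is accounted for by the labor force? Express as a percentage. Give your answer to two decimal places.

5.63%

Labor's share = 1 − 0.23 = 0.77.
The labor force contributed 0.77 × 0.3 = 0.231 pp.
Share of growth = 0.231 / 4.1 × 100 = 5.6341%.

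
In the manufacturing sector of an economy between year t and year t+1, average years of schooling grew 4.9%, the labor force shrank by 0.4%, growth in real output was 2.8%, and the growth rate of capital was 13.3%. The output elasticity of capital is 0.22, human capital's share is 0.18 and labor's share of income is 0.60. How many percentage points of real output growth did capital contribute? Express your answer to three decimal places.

Contribution = share × growth = 0.22 × 13.3 = 2.926 pp.

2.926 percentage points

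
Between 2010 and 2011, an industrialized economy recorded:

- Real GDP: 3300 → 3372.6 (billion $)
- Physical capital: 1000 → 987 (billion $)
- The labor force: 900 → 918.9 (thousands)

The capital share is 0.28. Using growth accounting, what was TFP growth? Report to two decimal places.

Real GDP growth = (3372.6 − 3300) / 3300 = 2.2%.
Physical capital growth = (987 − 1000) / 1000 = -1.3%.
The labor force growth = (918.9 − 900) / 900 = 2.1%.
Labor's share = 1 − 0.28 = 0.72.
Physical capital: 0.28 × (-1.3) = -0.364 pp.
The labor force: 0.72 × 2.1 = 1.512 pp.
TFP growth = 2.2 − 1.148 = 1.052%.

1.05%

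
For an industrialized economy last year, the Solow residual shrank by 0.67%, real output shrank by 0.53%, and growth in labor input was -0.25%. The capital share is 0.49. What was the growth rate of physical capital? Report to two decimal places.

Physical capital grew 0.55%.

Labor's share = 1 − 0.49 = 0.51.
gY = gA + 0.51×(-0.25) + 0.49×g.
0.49×g = -0.53 + 0.67 + 0.1275 = 0.2675.
g = 0.2675 / 0.49 = 0.5459%.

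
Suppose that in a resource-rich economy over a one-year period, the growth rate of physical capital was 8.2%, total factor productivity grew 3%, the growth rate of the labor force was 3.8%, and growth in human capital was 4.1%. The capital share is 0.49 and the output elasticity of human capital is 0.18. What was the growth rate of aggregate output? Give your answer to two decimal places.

Labor's share = 1 − 0.49 − 0.18 = 0.33.
Physical capital: 0.49 × 8.2 = 4.018 pp.
Human capital: 0.18 × 4.1 = 0.738 pp.
The labor force: 0.33 × 3.8 = 1.254 pp.
Output growth = 3 + 6.01 = 9.01%.

Aggregate output growth was 9.01%.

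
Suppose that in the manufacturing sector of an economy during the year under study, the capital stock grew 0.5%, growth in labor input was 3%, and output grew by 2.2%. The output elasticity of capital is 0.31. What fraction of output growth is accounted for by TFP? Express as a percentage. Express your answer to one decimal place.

TFP accounted for -1.1% of growth.

Labor's share = 1 − 0.31 = 0.69.
The capital stock: 0.31 × 0.5 = 0.155 pp.
Labor input: 0.69 × 3 = 2.07 pp.
TFP growth = 2.2 − 2.225 = -0.025%.
TFP share of growth = -0.025 / 2.2 × 100 = -1.136%.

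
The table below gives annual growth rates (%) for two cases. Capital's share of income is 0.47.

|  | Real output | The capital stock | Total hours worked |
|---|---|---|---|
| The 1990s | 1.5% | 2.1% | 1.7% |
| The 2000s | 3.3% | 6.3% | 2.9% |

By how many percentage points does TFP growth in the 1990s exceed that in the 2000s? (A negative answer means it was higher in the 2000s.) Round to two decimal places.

0.81 percentage points

Labor's share = 1 − 0.47 = 0.53.
The 1990s: TFP = 1.5 − 0.987 − 0.901 = -0.388%.
The 2000s: TFP = 3.3 − 2.961 − 1.537 = -1.198%.
Difference = -0.388 − (-1.198) = 0.81 pp.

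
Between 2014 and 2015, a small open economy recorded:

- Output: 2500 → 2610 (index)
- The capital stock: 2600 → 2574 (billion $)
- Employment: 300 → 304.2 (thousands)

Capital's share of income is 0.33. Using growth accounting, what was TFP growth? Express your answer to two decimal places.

Output growth = (2610 − 2500) / 2500 = 4.4%.
The capital stock growth = (2574 − 2600) / 2600 = -1%.
Employment growth = (304.2 − 300) / 300 = 1.4%.
Labor's share = 1 − 0.33 = 0.67.
The capital stock: 0.33 × (-1) = -0.33 pp.
Employment: 0.67 × 1.4 = 0.938 pp.
TFP growth = 4.4 − 0.608 = 3.792%.

TFP grew 3.79%.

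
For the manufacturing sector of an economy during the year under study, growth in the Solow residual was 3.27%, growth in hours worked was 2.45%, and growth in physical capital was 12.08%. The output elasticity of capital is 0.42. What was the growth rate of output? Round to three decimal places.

9.765%

Labor's share = 1 − 0.42 = 0.58.
Physical capital: 0.42 × 12.08 = 5.0736 pp.
Hours worked: 0.58 × 2.45 = 1.421 pp.
Output growth = 3.27 + 6.4946 = 9.7646%.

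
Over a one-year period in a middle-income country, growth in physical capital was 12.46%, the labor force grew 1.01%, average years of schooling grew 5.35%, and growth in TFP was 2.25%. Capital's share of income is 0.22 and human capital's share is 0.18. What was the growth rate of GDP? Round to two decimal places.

Labor's share = 1 − 0.22 − 0.18 = 0.6.
Physical capital: 0.22 × 12.46 = 2.7412 pp.
Average years of schooling: 0.18 × 5.35 = 0.963 pp.
The labor force: 0.6 × 1.01 = 0.606 pp.
Output growth = 2.25 + 4.3102 = 6.5602%.

6.56%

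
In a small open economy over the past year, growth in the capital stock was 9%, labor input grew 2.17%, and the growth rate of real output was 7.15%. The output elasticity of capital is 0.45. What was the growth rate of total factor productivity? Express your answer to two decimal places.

Total factor productivity growth was 1.91%.

Labor's share = 1 − 0.45 = 0.55.
The capital stock: 0.45 × 9 = 4.05 pp.
Labor input: 0.55 × 2.17 = 1.1935 pp.
TFP growth = 7.15 − 5.2435 = 1.9065%.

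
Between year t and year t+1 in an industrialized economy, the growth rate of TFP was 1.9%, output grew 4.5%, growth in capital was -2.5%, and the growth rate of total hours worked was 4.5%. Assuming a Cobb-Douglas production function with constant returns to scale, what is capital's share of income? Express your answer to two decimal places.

gY = gA + α·gK + (1−α)·gL, so gY − gA − gL = α(gK − gL).
4.5 − 1.9 − 4.5 = α × (-2.5 − 4.5).
-1.9 = -7 α, so α = 0.2714.

Capital's share of income is 0.27.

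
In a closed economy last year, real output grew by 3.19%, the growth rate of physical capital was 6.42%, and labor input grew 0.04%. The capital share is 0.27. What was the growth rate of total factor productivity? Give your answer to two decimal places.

Labor's share = 1 − 0.27 = 0.73.
Physical capital: 0.27 × 6.42 = 1.7334 pp.
Labor input: 0.73 × 0.04 = 0.0292 pp.
TFP growth = 3.19 − 1.7626 = 1.4274%.

1.43%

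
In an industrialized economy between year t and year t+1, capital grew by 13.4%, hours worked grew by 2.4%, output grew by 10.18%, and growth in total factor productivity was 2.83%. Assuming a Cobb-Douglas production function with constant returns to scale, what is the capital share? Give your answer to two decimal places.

gY = gA + α·gK + (1−α)·gL, so gY − gA − gL = α(gK − gL).
10.18 − 2.83 − 2.4 = α × (13.4 − 2.4).
4.95 = 11 α, so α = 0.45.

The capital share is 0.45.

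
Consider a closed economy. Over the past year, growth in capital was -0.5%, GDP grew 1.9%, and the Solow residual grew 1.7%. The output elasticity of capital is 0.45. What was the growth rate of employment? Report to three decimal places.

Labor's share = 1 − 0.45 = 0.55.
gY = gA + 0.45×(-0.5) + 0.55×g.
0.55×g = 1.9 − 1.7 + 0.225 = 0.425.
g = 0.425 / 0.55 = 0.77273%.

Employment grew 0.773%.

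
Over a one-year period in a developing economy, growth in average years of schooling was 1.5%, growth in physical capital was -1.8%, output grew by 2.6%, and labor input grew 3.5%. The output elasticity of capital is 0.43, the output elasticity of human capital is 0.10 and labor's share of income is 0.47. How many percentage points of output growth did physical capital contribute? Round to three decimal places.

-0.774 pp

Contribution = share × growth = 0.43 × (-1.8) = -0.774 pp.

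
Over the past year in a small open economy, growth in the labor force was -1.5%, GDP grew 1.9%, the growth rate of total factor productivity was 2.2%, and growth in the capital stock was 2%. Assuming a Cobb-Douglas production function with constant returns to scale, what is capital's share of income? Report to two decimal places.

gY = gA + α·gK + (1−α)·gL, so gY − gA − gL = α(gK − gL).
1.9 − 2.2 + 1.5 = α × (2 − (-1.5)).
1.2 = 3.5 α, so α = 0.3429.

α = 0.34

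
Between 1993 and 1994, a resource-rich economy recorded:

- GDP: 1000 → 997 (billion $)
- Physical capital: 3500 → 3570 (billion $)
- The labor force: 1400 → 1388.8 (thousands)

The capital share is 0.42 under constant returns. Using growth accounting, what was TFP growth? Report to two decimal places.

-0.68%

GDP growth = (997 − 1000) / 1000 = -0.3%.
Physical capital growth = (3570 − 3500) / 3500 = 2%.
The labor force growth = (1388.8 − 1400) / 1400 = -0.8%.
Labor's share = 1 − 0.42 = 0.58.
Physical capital: 0.42 × 2 = 0.84 pp.
The labor force: 0.58 × (-0.8) = -0.464 pp.
TFP growth = -0.3 − 0.376 = -0.676%.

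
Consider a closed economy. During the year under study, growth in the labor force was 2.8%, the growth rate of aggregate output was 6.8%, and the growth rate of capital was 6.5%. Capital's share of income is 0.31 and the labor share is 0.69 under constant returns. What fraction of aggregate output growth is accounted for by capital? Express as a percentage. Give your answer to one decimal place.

Capital contributed 0.31 × 6.5 = 2.015 pp.
Share of growth = 2.015 / 6.8 × 100 = 29.632%.

Capital accounted for 29.6% of growth.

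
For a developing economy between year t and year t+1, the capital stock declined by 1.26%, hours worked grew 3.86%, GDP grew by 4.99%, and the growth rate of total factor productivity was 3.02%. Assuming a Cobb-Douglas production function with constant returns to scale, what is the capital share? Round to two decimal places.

gY = gA + α·gK + (1−α)·gL, so gY − gA − gL = α(gK − gL).
4.99 − 3.02 − 3.86 = α × (-1.26 − 3.86).
-1.89 = -5.12 α, so α = 0.3691.

The capital share is 0.37.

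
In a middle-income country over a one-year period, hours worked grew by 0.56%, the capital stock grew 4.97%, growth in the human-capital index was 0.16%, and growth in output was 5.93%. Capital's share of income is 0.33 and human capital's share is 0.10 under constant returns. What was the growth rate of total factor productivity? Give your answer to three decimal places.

Labor's share = 1 − 0.33 − 0.1 = 0.57.
The capital stock: 0.33 × 4.97 = 1.6401 pp.
The human-capital index: 0.1 × 0.16 = 0.016 pp.
Hours worked: 0.57 × 0.56 = 0.3192 pp.
TFP growth = 5.93 − 1.9753 = 3.9547%.

3.955%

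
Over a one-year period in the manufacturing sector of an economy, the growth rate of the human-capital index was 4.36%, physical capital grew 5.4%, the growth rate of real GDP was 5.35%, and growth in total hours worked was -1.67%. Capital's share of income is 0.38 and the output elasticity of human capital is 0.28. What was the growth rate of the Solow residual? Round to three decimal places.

The Solow residual growth was 2.645%.

Labor's share = 1 − 0.38 − 0.28 = 0.34.
Physical capital: 0.38 × 5.4 = 2.052 pp.
The human-capital index: 0.28 × 4.36 = 1.2208 pp.
Total hours worked: 0.34 × (-1.67) = -0.5678 pp.
TFP growth = 5.35 − 2.705 = 2.645%.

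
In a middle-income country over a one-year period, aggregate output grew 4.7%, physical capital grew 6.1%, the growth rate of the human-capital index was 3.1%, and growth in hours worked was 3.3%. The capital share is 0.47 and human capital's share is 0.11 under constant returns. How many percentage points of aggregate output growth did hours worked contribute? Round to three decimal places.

Labor's share = 1 − 0.47 − 0.11 = 0.42.
Contribution = share × growth = 0.42 × 3.3 = 1.386 pp.

1.386 pp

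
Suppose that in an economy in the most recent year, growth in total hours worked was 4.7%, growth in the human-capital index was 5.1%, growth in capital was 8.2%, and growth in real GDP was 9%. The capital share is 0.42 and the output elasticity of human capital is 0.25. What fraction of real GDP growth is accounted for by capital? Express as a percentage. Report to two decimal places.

Capital accounted for 38.27% of growth.

Capital contributed 0.42 × 8.2 = 3.444 pp.
Share of growth = 3.444 / 9 × 100 = 38.2667%.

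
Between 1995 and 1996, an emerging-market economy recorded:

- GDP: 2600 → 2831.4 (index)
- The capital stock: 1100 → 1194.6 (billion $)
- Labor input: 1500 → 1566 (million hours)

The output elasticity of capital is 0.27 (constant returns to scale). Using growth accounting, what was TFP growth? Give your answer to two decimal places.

3.37%

GDP growth = (2831.4 − 2600) / 2600 = 8.9%.
The capital stock growth = (1194.6 − 1100) / 1100 = 8.6%.
Labor input growth = (1566 − 1500) / 1500 = 4.4%.
Labor's share = 1 − 0.27 = 0.73.
The capital stock: 0.27 × 8.6 = 2.322 pp.
Labor input: 0.73 × 4.4 = 3.212 pp.
TFP growth = 8.9 − 5.534 = 3.366%.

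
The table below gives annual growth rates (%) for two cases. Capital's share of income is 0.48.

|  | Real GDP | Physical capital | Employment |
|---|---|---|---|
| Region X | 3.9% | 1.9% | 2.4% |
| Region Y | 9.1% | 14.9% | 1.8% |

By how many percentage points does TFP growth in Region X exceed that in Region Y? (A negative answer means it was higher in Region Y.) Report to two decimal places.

Labor's share = 1 − 0.48 = 0.52.
Region X: TFP = 3.9 − 0.912 − 1.248 = 1.74%.
Region Y: TFP = 9.1 − 7.152 − 0.936 = 1.012%.
Difference = 1.74 − (1.012) = 0.728 pp.

0.73 percentage points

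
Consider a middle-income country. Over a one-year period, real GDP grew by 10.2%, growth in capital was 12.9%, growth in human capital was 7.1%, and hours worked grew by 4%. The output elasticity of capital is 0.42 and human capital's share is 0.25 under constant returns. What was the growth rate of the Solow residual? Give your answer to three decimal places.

The Solow residual grew 1.687%.

Labor's share = 1 − 0.42 − 0.25 = 0.33.
Capital: 0.42 × 12.9 = 5.418 pp.
Human capital: 0.25 × 7.1 = 1.775 pp.
Hours worked: 0.33 × 4 = 1.32 pp.
TFP growth = 10.2 − 8.513 = 1.687%.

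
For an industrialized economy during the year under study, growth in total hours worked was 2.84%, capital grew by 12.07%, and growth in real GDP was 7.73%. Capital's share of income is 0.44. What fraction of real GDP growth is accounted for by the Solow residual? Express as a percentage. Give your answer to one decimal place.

Labor's share = 1 − 0.44 = 0.56.
Capital: 0.44 × 12.07 = 5.3108 pp.
Total hours worked: 0.56 × 2.84 = 1.5904 pp.
TFP growth = 7.73 − 6.9012 = 0.8288%.
TFP share of growth = 0.8288 / 7.73 × 100 = 10.722%.

The Solow residual accounted for 10.7% of growth.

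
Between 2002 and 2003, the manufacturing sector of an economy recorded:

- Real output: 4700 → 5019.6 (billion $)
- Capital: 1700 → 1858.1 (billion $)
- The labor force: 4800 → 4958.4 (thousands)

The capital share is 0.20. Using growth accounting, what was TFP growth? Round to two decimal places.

2.30%

Real output growth = (5019.6 − 4700) / 4700 = 6.8%.
Capital growth = (1858.1 − 1700) / 1700 = 9.3%.
The labor force growth = (4958.4 − 4800) / 4800 = 3.3%.
Labor's share = 1 − 0.2 = 0.8.
Capital: 0.2 × 9.3 = 1.86 pp.
The labor force: 0.8 × 3.3 = 2.64 pp.
TFP growth = 6.8 − 4.5 = 2.3%.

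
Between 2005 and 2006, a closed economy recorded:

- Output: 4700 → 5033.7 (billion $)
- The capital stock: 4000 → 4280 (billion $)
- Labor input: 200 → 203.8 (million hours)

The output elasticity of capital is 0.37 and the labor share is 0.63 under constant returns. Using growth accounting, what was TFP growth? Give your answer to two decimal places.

Output growth = (5033.7 − 4700) / 4700 = 7.1%.
The capital stock growth = (4280 − 4000) / 4000 = 7%.
Labor input growth = (203.8 − 200) / 200 = 1.9%.
Labor's share = 1 − 0.37 = 0.63.
The capital stock: 0.37 × 7 = 2.59 pp.
Labor input: 0.63 × 1.9 = 1.197 pp.
TFP growth = 7.1 − 3.787 = 3.313%.

TFP grew 3.31%.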